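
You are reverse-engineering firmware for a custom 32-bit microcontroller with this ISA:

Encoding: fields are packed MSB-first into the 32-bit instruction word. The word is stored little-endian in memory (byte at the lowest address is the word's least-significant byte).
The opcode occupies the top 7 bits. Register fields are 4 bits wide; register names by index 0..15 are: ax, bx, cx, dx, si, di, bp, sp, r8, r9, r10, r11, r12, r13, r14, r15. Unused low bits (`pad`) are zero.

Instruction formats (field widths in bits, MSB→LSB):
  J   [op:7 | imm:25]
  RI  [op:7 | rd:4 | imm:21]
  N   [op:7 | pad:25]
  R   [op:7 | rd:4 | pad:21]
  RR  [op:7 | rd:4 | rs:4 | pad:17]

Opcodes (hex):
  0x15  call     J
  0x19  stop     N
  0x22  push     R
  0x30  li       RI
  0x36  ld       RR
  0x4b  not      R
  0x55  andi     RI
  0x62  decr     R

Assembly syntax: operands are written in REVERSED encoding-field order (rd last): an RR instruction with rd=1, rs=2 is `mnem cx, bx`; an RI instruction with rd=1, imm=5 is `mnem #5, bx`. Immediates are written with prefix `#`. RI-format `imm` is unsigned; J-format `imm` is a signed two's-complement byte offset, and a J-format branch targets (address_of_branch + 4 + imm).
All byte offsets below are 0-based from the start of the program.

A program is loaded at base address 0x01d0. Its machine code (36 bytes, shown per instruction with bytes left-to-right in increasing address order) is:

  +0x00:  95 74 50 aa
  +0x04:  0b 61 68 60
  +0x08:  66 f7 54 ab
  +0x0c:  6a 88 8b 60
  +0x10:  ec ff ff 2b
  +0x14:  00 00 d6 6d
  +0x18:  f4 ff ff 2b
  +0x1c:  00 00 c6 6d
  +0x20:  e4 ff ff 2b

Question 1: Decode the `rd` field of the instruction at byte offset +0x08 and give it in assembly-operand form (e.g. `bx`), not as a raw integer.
@+08  little-endian(66 f7 54 ab) = 0xab54f766
  opcode bits[31:25]=0x55: andi/RI
  rd@[24:21]=0xa ⇒ r10
  imm@[20:0]=0x14f766 ⇒ #1374054

r10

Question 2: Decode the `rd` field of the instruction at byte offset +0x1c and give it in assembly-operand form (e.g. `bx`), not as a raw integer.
+0x1c: 00 00 c6 6d ⇒ word 0x6dc60000 (little)
  opcode bits[31:25]=0x36: ld/RR
  rd@[24:21]=0xe ⇒ r14
  rs@[20:17]=0x3 ⇒ dx

r14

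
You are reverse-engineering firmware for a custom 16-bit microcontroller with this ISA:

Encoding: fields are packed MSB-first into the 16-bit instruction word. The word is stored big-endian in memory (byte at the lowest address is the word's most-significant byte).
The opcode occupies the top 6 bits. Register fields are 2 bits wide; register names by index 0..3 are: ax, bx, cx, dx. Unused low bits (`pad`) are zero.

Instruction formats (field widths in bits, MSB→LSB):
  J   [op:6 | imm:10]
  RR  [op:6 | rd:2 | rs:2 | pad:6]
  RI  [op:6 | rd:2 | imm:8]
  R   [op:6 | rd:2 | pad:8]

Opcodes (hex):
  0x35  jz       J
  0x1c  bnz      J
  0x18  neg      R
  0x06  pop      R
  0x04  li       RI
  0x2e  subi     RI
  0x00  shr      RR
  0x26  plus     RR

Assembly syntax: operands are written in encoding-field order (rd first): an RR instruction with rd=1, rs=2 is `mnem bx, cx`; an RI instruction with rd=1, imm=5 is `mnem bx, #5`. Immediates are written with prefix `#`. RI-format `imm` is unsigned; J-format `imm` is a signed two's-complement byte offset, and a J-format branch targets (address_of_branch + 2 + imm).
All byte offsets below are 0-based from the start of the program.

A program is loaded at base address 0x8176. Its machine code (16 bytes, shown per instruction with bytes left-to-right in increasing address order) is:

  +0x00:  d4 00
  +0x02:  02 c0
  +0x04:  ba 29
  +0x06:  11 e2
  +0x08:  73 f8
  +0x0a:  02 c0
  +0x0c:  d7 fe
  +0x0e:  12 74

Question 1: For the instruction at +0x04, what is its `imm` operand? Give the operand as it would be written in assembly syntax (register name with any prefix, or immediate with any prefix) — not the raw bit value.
@+04  big-endian(ba 29) = 0xba29
  op=0xba29>>10=0x2e ⇒ subi (RI)
  [9:8] rd=2 = cx
  [7:0] imm=41 = #41

#41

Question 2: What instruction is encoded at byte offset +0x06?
li bx, #226

@+06  big-endian(11 e2) = 0x11e2
  top 6b → 0x4 → li [RI]
  rd@[9:8]=0x1 ⇒ bx
  imm@[7:0]=0xe2 ⇒ #226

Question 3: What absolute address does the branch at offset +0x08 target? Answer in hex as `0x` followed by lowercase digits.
@+08  big-endian(73 f8) = 0x73f8
  top 6b → 0x1c → bnz [J]
  imm@[9:0]=0x3f8 (s10→-8) ⇒ #-8
  target = base 0x8176 + off 0x08 + 2 + imm -8 = 0x8178

0x8178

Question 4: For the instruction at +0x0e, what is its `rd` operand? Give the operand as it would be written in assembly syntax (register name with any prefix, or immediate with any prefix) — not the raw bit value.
cx

@+0e  big-endian(12 74) = 0x1274
  top 6b → 0x4 → li [RI]
  rd: (w>>8)&0x3=0x2 → cx
  imm: (w>>0)&0xff=0x74 → #116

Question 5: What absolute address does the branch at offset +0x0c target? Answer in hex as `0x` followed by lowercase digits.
+0x0c: d7 fe ⇒ word 0xd7fe (big)
  op=0xd7fe>>10=0x35 ⇒ jz (J)
  imm: (w>>0)&0x3ff=0x3fe (s10→-2) → #-2
  target = base 0x8176 + off 0x0c + 2 + imm -2 = 0x8182

0x8182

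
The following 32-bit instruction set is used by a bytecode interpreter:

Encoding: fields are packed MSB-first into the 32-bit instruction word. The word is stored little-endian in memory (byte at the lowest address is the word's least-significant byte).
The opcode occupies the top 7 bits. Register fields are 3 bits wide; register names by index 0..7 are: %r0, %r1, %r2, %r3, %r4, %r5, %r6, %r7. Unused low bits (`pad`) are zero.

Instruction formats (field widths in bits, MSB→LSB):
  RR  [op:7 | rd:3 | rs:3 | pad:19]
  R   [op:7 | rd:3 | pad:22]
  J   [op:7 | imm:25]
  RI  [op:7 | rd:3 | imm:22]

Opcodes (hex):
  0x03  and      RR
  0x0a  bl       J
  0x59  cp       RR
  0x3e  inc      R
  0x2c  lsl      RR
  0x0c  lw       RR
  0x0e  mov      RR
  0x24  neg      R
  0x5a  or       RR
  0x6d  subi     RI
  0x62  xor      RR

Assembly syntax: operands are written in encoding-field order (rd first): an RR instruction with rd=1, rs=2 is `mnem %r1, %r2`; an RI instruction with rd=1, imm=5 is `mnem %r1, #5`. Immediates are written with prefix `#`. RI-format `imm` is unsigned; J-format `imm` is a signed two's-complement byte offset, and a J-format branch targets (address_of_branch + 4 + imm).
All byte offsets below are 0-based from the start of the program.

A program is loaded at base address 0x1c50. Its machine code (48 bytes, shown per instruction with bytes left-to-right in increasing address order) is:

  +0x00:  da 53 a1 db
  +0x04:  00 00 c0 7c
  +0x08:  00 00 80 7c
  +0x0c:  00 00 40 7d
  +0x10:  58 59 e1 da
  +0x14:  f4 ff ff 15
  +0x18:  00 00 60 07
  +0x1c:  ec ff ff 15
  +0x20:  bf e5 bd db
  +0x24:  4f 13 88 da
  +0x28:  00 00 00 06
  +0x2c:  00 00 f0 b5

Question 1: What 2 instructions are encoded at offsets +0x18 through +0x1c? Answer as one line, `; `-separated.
[18] 00 00 60 07 → 0x07600000
  op=0x07600000>>25=0x3 ⇒ and (RR)
  rd@[24:22]=0x5 ⇒ %r5
  rs@[21:19]=0x4 ⇒ %r4
[1c] ec ff ff 15 → 0x15ffffec
  op=0x15ffffec>>25=0xa ⇒ bl (J)
  imm@[24:0]=0x1ffffec (s25→-20) ⇒ #-20

and %r5, %r4; bl #-20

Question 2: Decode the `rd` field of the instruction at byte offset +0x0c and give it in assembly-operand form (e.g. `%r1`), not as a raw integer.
@+0c  little-endian(00 00 40 7d) = 0x7d400000
  op=0x7d400000>>25=0x3e ⇒ inc (R)
  rd: (w>>22)&0x7=0x5 → %r5

%r5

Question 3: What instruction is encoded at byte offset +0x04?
off 0x04: read 00 00 c0 7c as little → 0x7cc00000
  opcode bits[31:25]=0x3e: inc/R
  rd@[24:22]=0x3 ⇒ %r3

inc %r3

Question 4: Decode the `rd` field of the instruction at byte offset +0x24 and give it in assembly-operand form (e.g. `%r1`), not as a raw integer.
+0x24: 4f 13 88 da ⇒ word 0xda88134f (little)
  top 7b → 0x6d → subi [RI]
  [24:22] rd=2 = %r2
  [21:0] imm=529231 = #529231

%r2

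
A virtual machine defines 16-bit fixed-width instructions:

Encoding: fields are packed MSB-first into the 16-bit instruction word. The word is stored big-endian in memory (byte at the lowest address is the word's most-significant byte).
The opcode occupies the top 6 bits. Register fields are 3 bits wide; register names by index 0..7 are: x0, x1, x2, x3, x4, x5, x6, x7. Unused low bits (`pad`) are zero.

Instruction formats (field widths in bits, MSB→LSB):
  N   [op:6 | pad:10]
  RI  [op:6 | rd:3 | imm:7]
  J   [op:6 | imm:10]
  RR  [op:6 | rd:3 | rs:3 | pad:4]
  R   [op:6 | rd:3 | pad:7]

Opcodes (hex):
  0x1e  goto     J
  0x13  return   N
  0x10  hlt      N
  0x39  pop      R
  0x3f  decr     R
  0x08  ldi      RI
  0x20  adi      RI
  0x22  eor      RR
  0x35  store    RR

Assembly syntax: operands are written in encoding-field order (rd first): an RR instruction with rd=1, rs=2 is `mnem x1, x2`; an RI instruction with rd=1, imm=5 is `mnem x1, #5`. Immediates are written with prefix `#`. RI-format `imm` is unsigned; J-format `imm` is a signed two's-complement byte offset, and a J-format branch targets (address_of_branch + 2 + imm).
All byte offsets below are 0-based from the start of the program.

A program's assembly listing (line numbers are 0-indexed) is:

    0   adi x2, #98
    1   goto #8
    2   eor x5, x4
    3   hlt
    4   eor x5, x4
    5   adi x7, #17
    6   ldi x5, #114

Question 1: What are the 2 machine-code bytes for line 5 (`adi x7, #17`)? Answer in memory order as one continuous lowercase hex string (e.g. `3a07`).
8391

line 5 (adi): pack op=0x20:6|rd=7:3|imm=17:7 = 0x8391; big→ 83 91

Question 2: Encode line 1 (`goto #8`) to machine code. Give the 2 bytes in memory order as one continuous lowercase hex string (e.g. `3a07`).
7808

L1: goto op=0x1e:6|imm=8:10 ⇒ 0x7808 ⇒ big 78 08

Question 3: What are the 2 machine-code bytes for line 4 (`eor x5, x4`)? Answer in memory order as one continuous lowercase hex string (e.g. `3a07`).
8ac0

line 4 (eor): pack op=0x22:6|rd=5:3|rs=4:3|pad=0:4 = 0x8ac0; big→ 8a c0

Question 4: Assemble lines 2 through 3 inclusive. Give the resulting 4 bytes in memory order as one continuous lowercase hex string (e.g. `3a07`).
8ac04000

L2: eor op=0x22:6|rd=5:3|rs=4:3|pad=0:4 ⇒ 0x8ac0 ⇒ big 8a c0
L3: hlt op=0x10:6|pad=0:10 ⇒ 0x4000 ⇒ big 40 00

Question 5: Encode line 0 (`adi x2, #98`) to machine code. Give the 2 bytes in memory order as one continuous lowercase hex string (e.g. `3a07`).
8162

line 0 (adi): pack op=0x20:6|rd=2:3|imm=98:7 = 0x8162; big→ 81 62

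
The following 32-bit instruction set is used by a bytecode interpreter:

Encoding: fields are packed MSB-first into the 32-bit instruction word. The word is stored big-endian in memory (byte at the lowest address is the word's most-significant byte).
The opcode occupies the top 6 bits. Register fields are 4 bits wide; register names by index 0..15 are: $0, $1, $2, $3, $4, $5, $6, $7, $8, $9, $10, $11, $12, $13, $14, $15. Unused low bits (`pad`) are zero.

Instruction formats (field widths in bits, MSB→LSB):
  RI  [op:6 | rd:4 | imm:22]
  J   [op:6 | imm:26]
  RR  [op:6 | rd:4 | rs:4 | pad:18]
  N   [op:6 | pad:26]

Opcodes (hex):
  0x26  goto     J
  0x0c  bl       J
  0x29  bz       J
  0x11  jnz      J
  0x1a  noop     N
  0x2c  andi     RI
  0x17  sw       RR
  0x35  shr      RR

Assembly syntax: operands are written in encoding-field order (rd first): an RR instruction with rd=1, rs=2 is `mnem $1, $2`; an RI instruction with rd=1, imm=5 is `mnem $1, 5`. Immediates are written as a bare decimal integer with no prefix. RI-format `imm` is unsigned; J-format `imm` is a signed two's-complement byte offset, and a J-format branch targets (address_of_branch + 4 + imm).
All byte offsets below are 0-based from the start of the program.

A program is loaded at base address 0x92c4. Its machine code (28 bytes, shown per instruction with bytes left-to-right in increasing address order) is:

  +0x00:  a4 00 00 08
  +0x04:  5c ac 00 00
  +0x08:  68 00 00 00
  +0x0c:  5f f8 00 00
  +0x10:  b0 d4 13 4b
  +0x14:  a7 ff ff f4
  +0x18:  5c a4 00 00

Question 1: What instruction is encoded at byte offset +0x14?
+0x14: a7 ff ff f4 ⇒ word 0xa7fffff4 (big)
  op=0xa7fffff4>>26=0x29 ⇒ bz (J)
  [25:0] imm=67108852 (s26→-12) = -12

bz -12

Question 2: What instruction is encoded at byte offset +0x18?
sw $2, $9

off 0x18: read 5c a4 00 00 as big → 0x5ca40000
  opcode bits[31:26]=0x17: sw/RR
  rd@[25:22]=0x2 ⇒ $2
  rs@[21:18]=0x9 ⇒ $9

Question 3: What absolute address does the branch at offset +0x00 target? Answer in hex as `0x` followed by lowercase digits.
[00] a4 00 00 08 → 0xa4000008
  op=0xa4000008>>26=0x29 ⇒ bz (J)
  imm: (w>>0)&0x3ffffff=0x8 → 8
  target = base 0x92c4 + off 0x00 + 4 + imm 8 = 0x92d0

0x92d0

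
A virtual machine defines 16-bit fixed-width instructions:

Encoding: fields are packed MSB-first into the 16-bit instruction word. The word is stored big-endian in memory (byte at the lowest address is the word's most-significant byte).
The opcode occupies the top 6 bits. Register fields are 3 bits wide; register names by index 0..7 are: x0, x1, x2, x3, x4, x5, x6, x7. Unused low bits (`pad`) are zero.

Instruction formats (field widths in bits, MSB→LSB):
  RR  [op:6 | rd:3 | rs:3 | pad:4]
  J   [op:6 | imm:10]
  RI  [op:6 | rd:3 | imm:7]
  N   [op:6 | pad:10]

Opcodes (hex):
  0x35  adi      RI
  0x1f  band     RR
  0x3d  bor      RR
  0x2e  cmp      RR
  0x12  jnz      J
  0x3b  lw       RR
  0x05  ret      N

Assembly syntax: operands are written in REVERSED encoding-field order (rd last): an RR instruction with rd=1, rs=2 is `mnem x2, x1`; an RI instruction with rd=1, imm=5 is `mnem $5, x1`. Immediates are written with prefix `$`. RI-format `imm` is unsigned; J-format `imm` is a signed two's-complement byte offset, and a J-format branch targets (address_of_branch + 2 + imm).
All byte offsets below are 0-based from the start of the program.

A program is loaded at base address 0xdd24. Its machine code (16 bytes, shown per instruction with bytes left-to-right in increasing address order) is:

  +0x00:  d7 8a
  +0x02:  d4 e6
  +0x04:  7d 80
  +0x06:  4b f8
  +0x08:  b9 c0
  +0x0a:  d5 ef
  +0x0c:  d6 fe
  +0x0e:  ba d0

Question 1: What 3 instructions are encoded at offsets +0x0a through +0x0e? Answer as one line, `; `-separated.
@+0a  big-endian(d5 ef) = 0xd5ef
  top 6b → 0x35 → adi [RI]
  rd: (w>>7)&0x7=0x3 → x3
  imm: (w>>0)&0x7f=0x6f → $111
@+0c  big-endian(d6 fe) = 0xd6fe
  top 6b → 0x35 → adi [RI]
  rd: (w>>7)&0x7=0x5 → x5
  imm: (w>>0)&0x7f=0x7e → $126
@+0e  big-endian(ba d0) = 0xbad0
  top 6b → 0x2e → cmp [RR]
  rd: (w>>7)&0x7=0x5 → x5
  rs: (w>>4)&0x7=0x5 → x5

adi $111, x3; adi $126, x5; cmp x5, x5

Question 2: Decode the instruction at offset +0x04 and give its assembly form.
@+04  big-endian(7d 80) = 0x7d80
  top 6b → 0x1f → band [RR]
  [9:7] rd=3 = x3
  [6:4] rs=0 = x0

band x0, x3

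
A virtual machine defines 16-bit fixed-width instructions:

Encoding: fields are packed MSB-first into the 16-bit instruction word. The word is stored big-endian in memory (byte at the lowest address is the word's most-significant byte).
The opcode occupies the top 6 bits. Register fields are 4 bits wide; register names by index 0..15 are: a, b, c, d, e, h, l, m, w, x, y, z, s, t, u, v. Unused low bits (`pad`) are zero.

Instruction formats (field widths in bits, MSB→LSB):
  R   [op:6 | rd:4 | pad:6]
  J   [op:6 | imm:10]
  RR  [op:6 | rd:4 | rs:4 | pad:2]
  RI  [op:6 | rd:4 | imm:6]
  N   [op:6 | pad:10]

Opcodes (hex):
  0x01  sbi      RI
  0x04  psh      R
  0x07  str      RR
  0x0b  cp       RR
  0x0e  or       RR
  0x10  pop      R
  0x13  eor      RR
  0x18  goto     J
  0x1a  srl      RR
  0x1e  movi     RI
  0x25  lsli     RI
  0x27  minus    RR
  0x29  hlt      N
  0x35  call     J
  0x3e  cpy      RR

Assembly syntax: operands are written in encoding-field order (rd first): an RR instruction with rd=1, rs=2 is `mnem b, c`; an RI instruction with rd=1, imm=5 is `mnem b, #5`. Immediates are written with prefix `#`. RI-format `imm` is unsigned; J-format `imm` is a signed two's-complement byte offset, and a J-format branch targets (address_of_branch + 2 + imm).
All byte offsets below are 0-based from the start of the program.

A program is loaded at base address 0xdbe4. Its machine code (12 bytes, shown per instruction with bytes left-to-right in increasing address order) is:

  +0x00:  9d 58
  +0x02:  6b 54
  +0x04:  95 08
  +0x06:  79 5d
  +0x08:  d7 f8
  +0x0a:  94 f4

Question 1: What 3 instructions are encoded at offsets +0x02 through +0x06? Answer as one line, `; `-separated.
@+02  big-endian(6b 54) = 0x6b54
  top 6b → 0x1a → srl [RR]
  rd: (w>>6)&0xf=0xd → t
  rs: (w>>2)&0xf=0x5 → h
@+04  big-endian(95 08) = 0x9508
  top 6b → 0x25 → lsli [RI]
  rd: (w>>6)&0xf=0x4 → e
  imm: (w>>0)&0x3f=0x8 → #8
@+06  big-endian(79 5d) = 0x795d
  top 6b → 0x1e → movi [RI]
  rd: (w>>6)&0xf=0x5 → h
  imm: (w>>0)&0x3f=0x1d → #29

srl t, h; lsli e, #8; movi h, #29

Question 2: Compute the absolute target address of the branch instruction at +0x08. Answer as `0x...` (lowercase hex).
@+08  big-endian(d7 f8) = 0xd7f8
  op=0xd7f8>>10=0x35 ⇒ call (J)
  imm: (w>>0)&0x3ff=0x3f8 (s10→-8) → #-8
  target = base 0xdbe4 + off 0x08 + 2 + imm -8 = 0xdbe6

0xdbe6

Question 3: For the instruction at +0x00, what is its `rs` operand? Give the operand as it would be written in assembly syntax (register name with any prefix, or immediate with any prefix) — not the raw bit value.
[00] 9d 58 → 0x9d58
  top 6b → 0x27 → minus [RR]
  rd@[9:6]=0x5 ⇒ h
  rs@[5:2]=0x6 ⇒ l

l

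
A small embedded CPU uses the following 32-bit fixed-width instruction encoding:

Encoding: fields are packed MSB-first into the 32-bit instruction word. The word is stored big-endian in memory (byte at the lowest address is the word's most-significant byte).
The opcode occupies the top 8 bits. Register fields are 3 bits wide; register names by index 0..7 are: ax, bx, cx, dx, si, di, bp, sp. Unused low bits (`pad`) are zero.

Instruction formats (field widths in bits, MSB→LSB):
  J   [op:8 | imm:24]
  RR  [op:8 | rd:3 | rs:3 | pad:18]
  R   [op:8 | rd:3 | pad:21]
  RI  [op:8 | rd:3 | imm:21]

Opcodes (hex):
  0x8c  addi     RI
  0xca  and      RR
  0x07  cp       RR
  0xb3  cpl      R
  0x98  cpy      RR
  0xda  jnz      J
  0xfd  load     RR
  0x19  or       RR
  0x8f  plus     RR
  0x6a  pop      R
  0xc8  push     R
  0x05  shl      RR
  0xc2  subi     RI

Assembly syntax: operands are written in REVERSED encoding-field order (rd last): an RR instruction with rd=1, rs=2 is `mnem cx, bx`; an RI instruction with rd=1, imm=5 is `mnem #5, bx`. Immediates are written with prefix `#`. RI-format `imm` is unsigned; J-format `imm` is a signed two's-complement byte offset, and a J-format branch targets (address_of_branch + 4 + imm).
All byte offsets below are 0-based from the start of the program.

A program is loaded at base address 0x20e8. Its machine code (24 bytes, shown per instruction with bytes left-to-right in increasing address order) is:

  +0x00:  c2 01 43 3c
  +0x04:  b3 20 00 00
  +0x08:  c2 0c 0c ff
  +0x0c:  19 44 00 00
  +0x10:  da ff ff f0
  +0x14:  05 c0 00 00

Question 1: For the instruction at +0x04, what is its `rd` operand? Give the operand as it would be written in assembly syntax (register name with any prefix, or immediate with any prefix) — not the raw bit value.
bx

off 0x04: read b3 20 00 00 as big → 0xb3200000
  top 8b → 0xb3 → cpl [R]
  [23:21] rd=1 = bx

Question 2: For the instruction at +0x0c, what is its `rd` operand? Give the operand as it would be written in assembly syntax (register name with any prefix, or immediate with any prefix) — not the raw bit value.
@+0c  big-endian(19 44 00 00) = 0x19440000
  opcode bits[31:24]=0x19: or/RR
  rd@[23:21]=0x2 ⇒ cx
  rs@[20:18]=0x1 ⇒ bx

cx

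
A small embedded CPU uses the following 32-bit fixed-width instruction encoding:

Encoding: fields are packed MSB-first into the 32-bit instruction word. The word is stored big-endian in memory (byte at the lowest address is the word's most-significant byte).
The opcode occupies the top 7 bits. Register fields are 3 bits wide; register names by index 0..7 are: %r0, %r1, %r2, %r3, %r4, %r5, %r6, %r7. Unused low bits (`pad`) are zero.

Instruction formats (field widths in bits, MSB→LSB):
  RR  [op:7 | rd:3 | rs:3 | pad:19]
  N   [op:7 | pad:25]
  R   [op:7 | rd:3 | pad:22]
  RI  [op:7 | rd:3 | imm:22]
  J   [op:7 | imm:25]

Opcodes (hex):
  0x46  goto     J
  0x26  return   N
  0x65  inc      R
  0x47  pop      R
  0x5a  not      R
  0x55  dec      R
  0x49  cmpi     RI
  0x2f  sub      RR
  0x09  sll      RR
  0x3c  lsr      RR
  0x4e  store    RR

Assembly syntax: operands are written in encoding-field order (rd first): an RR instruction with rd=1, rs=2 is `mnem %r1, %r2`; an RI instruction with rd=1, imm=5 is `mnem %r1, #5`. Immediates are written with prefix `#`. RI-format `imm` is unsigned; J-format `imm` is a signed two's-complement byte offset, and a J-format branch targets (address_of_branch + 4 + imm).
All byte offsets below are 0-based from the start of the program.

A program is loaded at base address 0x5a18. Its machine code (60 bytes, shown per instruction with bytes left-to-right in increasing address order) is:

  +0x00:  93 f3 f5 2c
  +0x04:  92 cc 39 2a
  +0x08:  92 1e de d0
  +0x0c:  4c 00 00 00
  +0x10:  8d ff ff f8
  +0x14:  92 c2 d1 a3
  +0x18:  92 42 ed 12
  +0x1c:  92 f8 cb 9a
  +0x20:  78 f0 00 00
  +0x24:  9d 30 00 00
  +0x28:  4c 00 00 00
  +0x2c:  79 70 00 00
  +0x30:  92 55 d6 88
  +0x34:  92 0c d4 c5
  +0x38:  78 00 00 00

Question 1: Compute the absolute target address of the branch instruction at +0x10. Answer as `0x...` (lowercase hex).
0x5a24

+0x10: 8d ff ff f8 ⇒ word 0x8dfffff8 (big)
  top 7b → 0x46 → goto [J]
  imm: (w>>0)&0x1ffffff=0x1fffff8 (s25→-8) → #-8
  target = base 0x5a18 + off 0x10 + 4 + imm -8 = 0x5a24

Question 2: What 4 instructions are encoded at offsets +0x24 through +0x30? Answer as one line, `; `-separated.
store %r4, %r6; return; lsr %r5, %r6; cmpi %r1, #1431176

@+24  big-endian(9d 30 00 00) = 0x9d300000
  opcode bits[31:25]=0x4e: store/RR
  rd: (w>>22)&0x7=0x4 → %r4
  rs: (w>>19)&0x7=0x6 → %r6
@+28  big-endian(4c 00 00 00) = 0x4c000000
  opcode bits[31:25]=0x26: return/N
@+2c  big-endian(79 70 00 00) = 0x79700000
  opcode bits[31:25]=0x3c: lsr/RR
  rd: (w>>22)&0x7=0x5 → %r5
  rs: (w>>19)&0x7=0x6 → %r6
@+30  big-endian(92 55 d6 88) = 0x9255d688
  opcode bits[31:25]=0x49: cmpi/RI
  rd: (w>>22)&0x7=0x1 → %r1
  imm: (w>>0)&0x3fffff=0x15d688 → #1431176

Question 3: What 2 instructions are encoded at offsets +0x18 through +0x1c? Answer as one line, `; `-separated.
cmpi %r1, #191762; cmpi %r3, #3722138

@+18  big-endian(92 42 ed 12) = 0x9242ed12
  opcode bits[31:25]=0x49: cmpi/RI
  rd: (w>>22)&0x7=0x1 → %r1
  imm: (w>>0)&0x3fffff=0x2ed12 → #191762
@+1c  big-endian(92 f8 cb 9a) = 0x92f8cb9a
  opcode bits[31:25]=0x49: cmpi/RI
  rd: (w>>22)&0x7=0x3 → %r3
  imm: (w>>0)&0x3fffff=0x38cb9a → #3722138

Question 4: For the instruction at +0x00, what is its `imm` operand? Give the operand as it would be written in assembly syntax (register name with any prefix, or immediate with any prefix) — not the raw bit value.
#3405100

@+00  big-endian(93 f3 f5 2c) = 0x93f3f52c
  opcode bits[31:25]=0x49: cmpi/RI
  [24:22] rd=7 = %r7
  [21:0] imm=3405100 = #3405100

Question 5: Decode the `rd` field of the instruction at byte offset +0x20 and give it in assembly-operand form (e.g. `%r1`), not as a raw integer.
[20] 78 f0 00 00 → 0x78f00000
  top 7b → 0x3c → lsr [RR]
  rd@[24:22]=0x3 ⇒ %r3
  rs@[21:19]=0x6 ⇒ %r6

%r3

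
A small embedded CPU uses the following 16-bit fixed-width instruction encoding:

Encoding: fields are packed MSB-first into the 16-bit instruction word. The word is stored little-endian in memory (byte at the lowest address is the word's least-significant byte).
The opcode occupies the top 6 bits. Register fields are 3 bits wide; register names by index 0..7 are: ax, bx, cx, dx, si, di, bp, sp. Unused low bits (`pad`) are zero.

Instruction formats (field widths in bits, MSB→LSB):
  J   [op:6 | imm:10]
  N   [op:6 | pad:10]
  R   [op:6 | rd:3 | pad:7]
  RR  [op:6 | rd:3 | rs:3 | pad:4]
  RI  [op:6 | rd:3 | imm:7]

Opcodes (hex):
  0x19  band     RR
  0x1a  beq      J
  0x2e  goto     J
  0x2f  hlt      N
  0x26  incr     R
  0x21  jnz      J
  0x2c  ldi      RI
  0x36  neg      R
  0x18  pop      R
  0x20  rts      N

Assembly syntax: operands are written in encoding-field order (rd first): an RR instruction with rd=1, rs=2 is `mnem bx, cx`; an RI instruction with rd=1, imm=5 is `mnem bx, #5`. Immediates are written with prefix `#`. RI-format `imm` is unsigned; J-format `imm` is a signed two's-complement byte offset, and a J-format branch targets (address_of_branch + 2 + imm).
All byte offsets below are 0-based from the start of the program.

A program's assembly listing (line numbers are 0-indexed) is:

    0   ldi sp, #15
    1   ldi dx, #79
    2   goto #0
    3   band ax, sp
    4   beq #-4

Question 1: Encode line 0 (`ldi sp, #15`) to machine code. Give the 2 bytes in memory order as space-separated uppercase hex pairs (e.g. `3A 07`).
line 0 (ldi): pack op=0x2c:6|rd=7:3|imm=15:7 = 0xb38f; little→ 8f b3

8F B3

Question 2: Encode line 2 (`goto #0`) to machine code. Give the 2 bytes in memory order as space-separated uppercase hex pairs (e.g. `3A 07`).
00 B8

L2: goto op=0x2e:6|imm=0:10 ⇒ 0xb800 ⇒ little 00 b8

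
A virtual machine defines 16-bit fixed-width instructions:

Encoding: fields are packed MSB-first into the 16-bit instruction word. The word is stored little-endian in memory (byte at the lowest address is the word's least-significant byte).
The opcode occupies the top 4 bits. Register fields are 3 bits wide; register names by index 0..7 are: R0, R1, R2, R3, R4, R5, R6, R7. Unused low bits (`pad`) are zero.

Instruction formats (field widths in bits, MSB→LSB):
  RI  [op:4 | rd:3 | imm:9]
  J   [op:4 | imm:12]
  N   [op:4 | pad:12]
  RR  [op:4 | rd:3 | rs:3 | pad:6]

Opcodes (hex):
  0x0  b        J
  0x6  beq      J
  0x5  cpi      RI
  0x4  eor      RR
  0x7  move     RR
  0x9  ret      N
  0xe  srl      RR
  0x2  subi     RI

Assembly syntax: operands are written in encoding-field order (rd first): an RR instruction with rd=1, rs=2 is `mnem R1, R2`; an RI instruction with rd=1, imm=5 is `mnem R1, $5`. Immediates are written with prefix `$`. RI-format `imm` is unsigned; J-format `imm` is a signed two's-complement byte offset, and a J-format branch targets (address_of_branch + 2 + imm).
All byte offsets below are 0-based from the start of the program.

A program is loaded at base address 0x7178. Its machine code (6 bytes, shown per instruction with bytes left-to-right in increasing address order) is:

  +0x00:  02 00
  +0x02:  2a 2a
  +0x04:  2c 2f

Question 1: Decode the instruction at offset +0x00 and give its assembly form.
b $2

@+00  little-endian(02 00) = 0x0002
  opcode bits[15:12]=0x0: b/J
  imm@[11:0]=0x2 ⇒ $2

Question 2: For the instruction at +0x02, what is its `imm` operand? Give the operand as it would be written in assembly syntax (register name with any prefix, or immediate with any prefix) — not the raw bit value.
$42

@+02  little-endian(2a 2a) = 0x2a2a
  opcode bits[15:12]=0x2: subi/RI
  [11:9] rd=5 = R5
  [8:0] imm=42 = $42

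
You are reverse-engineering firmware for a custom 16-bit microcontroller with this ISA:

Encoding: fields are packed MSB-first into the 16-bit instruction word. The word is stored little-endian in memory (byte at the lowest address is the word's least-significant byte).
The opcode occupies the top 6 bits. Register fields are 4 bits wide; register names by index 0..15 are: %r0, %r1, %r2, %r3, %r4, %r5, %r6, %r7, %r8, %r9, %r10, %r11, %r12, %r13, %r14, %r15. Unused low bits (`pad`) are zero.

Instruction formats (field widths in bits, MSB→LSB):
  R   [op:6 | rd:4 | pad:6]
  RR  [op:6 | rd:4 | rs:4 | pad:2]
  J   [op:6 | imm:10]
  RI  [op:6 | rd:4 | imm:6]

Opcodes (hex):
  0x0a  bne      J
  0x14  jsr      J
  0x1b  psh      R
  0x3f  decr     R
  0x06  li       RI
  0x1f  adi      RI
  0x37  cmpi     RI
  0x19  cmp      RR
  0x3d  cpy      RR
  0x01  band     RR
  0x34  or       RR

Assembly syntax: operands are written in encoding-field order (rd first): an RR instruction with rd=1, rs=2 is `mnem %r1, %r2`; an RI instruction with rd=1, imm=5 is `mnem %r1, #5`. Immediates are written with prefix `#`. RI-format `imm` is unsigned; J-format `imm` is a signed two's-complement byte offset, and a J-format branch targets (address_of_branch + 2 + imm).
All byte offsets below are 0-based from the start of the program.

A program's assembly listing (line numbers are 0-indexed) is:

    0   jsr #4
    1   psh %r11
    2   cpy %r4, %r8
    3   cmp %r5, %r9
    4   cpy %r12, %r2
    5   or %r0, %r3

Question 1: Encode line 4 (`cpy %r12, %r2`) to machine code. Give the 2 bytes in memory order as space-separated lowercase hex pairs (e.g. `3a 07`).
08 f7

4. cpy fields op=0x3d:6|rd=12:4|rs=2:4|pad=0:2 → word f708h → 08 f7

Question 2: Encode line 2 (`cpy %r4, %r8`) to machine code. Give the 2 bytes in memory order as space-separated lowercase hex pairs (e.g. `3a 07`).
line 2 (cpy): pack op=0x3d:6|rd=4:4|rs=8:4|pad=0:2 = 0xf520; little→ 20 f5

20 f5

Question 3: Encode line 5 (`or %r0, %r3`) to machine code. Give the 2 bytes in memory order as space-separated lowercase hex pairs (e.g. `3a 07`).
L5: or op=0x34:6|rd=0:4|rs=3:4|pad=0:2 ⇒ 0xd00c ⇒ little 0c d0

0c d0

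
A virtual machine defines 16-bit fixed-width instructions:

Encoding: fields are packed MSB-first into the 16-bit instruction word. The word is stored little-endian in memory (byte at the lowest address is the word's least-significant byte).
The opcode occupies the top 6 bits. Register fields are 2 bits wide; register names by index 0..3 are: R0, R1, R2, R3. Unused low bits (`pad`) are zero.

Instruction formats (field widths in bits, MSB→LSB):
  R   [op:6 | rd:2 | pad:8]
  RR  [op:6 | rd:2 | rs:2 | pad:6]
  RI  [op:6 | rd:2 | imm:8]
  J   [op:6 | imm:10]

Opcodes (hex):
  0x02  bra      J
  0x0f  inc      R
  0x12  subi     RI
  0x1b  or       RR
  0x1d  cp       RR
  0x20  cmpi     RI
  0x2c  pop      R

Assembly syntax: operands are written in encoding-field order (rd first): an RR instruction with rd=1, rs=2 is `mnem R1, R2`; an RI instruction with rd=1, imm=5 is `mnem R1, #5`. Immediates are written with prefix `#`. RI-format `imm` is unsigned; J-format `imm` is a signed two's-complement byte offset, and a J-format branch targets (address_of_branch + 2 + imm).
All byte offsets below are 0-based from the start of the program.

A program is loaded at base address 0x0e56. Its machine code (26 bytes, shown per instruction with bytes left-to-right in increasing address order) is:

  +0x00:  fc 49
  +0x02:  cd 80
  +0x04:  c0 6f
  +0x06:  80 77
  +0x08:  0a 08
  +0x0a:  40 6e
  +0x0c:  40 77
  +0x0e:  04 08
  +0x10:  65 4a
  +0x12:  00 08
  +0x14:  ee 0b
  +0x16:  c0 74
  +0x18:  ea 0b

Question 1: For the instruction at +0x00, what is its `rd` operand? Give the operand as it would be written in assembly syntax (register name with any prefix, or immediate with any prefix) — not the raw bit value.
off 0x00: read fc 49 as little → 0x49fc
  top 6b → 0x12 → subi [RI]
  rd@[9:8]=0x1 ⇒ R1
  imm@[7:0]=0xfc ⇒ #252

R1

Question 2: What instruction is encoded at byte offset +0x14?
bra #-18

+0x14: ee 0b ⇒ word 0x0bee (little)
  opcode bits[15:10]=0x2: bra/J
  imm: (w>>0)&0x3ff=0x3ee (s10→-18) → #-18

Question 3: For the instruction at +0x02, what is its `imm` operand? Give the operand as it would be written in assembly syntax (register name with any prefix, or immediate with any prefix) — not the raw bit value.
off 0x02: read cd 80 as little → 0x80cd
  top 6b → 0x20 → cmpi [RI]
  rd: (w>>8)&0x3=0x0 → R0
  imm: (w>>0)&0xff=0xcd → #205

#205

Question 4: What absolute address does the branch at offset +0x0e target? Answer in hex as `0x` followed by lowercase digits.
0x0e6a

+0x0e: 04 08 ⇒ word 0x0804 (little)
  op=0x0804>>10=0x2 ⇒ bra (J)
  imm@[9:0]=0x4 ⇒ #4
  target = base 0x0e56 + off 0x0e + 2 + imm 4 = 0x0e6a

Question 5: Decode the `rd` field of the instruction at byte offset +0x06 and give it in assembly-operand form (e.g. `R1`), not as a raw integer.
@+06  little-endian(80 77) = 0x7780
  op=0x7780>>10=0x1d ⇒ cp (RR)
  [9:8] rd=3 = R3
  [7:6] rs=2 = R2

R3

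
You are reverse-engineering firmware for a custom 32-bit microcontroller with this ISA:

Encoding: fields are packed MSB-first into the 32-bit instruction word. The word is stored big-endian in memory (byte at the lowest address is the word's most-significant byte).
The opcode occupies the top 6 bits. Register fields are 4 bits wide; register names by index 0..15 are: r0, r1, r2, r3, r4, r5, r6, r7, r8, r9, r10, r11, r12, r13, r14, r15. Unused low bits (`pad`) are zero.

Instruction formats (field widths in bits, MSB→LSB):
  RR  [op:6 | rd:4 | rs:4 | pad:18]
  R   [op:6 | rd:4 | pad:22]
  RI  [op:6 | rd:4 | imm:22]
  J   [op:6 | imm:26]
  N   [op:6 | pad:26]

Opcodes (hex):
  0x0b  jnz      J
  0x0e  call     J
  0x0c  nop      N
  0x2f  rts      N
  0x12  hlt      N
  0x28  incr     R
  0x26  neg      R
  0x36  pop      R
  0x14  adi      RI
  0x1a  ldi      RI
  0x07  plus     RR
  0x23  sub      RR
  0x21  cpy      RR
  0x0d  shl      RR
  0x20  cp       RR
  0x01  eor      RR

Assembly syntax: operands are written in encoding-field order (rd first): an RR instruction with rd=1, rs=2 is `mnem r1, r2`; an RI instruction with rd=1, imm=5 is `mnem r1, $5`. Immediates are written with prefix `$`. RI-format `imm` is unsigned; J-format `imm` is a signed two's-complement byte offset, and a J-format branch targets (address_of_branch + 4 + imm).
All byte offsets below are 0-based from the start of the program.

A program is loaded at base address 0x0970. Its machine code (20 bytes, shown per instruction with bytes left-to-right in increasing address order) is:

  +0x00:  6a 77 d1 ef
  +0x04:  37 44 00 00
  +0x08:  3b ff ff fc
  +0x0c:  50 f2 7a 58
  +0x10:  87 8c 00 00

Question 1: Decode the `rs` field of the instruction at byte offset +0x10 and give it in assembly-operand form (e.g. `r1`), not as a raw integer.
+0x10: 87 8c 00 00 ⇒ word 0x878c0000 (big)
  op=0x878c0000>>26=0x21 ⇒ cpy (RR)
  [25:22] rd=14 = r14
  [21:18] rs=3 = r3

r3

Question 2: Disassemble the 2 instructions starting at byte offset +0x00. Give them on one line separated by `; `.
ldi r9, $3658223; shl r13, r1

[00] 6a 77 d1 ef → 0x6a77d1ef
  top 6b → 0x1a → ldi [RI]
  rd@[25:22]=0x9 ⇒ r9
  imm@[21:0]=0x37d1ef ⇒ $3658223
[04] 37 44 00 00 → 0x37440000
  top 6b → 0xd → shl [RR]
  rd@[25:22]=0xd ⇒ r13
  rs@[21:18]=0x1 ⇒ r1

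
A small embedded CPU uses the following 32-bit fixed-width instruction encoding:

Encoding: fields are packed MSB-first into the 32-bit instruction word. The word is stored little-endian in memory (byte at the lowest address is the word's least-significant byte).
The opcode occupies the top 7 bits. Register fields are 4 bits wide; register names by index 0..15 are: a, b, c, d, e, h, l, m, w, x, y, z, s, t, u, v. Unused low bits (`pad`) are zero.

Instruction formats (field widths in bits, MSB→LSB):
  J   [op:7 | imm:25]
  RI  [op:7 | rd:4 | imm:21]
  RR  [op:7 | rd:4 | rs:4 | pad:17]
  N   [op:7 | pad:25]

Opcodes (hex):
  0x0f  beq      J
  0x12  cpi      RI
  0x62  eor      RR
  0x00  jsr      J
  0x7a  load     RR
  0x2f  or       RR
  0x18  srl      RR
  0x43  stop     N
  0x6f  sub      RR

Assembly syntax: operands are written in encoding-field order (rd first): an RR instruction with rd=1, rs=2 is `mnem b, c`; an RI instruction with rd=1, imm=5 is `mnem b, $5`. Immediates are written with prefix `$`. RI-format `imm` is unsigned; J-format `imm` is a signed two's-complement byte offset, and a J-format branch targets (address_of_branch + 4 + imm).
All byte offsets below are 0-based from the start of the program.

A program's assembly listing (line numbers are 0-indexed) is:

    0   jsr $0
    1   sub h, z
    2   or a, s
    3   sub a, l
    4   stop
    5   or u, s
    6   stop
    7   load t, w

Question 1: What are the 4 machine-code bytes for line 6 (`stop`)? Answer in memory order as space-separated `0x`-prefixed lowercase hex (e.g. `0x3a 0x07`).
line 6 (stop): pack op=0x43:7|pad=0:25 = 0x86000000; little→ 00 00 00 86

0x00 0x00 0x00 0x86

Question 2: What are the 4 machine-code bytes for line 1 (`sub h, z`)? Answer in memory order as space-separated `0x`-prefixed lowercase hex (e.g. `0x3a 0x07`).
1. sub fields op=0x6f:7|rd=5:4|rs=11:4|pad=0:17 → word deb60000h → 00 00 b6 de

0x00 0x00 0xb6 0xde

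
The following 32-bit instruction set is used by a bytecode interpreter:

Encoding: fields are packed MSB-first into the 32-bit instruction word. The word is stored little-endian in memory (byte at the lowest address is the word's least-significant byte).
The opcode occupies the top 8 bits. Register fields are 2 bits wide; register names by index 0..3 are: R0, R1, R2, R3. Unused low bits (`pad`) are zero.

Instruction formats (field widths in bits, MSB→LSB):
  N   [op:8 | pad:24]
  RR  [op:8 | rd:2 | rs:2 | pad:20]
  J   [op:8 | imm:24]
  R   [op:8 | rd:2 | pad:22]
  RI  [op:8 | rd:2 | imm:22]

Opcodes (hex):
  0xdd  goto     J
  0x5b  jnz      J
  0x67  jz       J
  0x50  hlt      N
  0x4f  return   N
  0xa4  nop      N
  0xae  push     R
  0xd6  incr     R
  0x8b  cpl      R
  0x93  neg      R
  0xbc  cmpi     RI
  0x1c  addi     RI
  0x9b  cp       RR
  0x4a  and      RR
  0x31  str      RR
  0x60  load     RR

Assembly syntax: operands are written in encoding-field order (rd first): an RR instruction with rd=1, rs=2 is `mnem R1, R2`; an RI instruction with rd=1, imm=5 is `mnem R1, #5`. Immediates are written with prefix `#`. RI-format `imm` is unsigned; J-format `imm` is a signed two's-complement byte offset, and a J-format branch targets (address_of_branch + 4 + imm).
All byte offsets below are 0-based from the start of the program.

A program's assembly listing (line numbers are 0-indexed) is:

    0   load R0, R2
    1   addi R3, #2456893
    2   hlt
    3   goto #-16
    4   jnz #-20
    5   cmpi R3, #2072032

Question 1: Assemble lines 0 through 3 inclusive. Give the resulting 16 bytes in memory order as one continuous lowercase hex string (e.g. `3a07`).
000020603d7de51c00000050f0ffffdd

0. load fields op=0x60:8|rd=0:2|rs=2:2|pad=0:20 → word 60200000h → 00 00 20 60
1. addi fields op=0x1c:8|rd=3:2|imm=2456893:22 → word 1ce57d3dh → 3d 7d e5 1c
2. hlt fields op=0x50:8|pad=0:24 → word 50000000h → 00 00 00 50
3. goto fields op=0xdd:8|imm=-16:24 → word ddfffff0h → f0 ff ff dd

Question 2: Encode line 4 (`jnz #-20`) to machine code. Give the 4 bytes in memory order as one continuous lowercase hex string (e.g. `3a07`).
ecffff5b

L4: jnz op=0x5b:8|imm=-20:24 ⇒ 0x5bffffec ⇒ little ec ff ff 5b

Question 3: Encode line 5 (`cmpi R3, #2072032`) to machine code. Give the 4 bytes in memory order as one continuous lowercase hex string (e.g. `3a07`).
5. cmpi fields op=0xbc:8|rd=3:2|imm=2072032:22 → word bcdf9de0h → e0 9d df bc

e09ddfbc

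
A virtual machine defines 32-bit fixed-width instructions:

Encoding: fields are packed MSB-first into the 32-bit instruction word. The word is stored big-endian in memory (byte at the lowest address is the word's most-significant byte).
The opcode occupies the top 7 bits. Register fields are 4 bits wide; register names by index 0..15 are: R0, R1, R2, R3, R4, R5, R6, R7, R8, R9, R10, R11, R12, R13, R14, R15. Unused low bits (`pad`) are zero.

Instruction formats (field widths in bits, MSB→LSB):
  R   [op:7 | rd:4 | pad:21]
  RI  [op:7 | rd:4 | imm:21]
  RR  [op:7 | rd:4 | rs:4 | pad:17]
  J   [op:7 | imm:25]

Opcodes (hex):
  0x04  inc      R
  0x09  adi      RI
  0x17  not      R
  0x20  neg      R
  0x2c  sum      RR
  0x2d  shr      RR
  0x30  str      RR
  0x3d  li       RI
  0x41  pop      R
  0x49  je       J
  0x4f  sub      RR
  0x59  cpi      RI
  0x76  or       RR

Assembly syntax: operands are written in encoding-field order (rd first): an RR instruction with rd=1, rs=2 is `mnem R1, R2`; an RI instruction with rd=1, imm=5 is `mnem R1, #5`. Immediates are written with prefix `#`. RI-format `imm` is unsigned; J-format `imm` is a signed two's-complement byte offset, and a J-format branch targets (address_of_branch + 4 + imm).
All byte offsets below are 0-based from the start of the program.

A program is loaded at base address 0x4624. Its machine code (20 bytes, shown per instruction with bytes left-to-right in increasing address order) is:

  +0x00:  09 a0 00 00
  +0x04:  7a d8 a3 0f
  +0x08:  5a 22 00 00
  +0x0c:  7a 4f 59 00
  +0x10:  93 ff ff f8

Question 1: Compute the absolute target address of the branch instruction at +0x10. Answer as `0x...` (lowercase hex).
@+10  big-endian(93 ff ff f8) = 0x93fffff8
  op=0x93fffff8>>25=0x49 ⇒ je (J)
  [24:0] imm=33554424 (s25→-8) = #-8
  target = base 0x4624 + off 0x10 + 4 + imm -8 = 0x4630

0x4630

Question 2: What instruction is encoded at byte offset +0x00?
inc R13

[00] 09 a0 00 00 → 0x09a00000
  op=0x09a00000>>25=0x4 ⇒ inc (R)
  rd@[24:21]=0xd ⇒ R13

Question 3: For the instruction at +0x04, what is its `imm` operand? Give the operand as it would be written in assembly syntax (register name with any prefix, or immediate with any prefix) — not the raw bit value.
+0x04: 7a d8 a3 0f ⇒ word 0x7ad8a30f (big)
  opcode bits[31:25]=0x3d: li/RI
  rd@[24:21]=0x6 ⇒ R6
  imm@[20:0]=0x18a30f ⇒ #1614607

#1614607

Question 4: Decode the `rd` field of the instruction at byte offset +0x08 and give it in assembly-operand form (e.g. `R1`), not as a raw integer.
R1

off 0x08: read 5a 22 00 00 as big → 0x5a220000
  op=0x5a220000>>25=0x2d ⇒ shr (RR)
  rd@[24:21]=0x1 ⇒ R1
  rs@[20:17]=0x1 ⇒ R1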